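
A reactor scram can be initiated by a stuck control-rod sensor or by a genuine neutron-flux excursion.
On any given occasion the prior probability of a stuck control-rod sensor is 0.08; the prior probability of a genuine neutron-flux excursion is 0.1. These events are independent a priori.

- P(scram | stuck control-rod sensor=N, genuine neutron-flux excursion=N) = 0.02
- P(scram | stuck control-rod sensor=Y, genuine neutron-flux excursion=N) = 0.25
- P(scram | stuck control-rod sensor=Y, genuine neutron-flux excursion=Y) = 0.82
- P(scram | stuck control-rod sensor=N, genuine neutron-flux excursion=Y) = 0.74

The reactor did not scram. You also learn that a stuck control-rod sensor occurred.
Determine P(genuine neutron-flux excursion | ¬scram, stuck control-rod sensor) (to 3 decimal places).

P(genuine neutron-flux excursion | ¬scram, stuck control-rod sensor) ≈ 0.026

Numerator (weight on configurations with genuine neutron-flux excursion): 0.18*0.1 = 0.018000
Denominator P(¬scram | stuck control-rod sensor): 0.75*0.9 + 0.18*0.1 = 0.693000
Posterior = 0.018000 / 0.693000 ≈ 0.026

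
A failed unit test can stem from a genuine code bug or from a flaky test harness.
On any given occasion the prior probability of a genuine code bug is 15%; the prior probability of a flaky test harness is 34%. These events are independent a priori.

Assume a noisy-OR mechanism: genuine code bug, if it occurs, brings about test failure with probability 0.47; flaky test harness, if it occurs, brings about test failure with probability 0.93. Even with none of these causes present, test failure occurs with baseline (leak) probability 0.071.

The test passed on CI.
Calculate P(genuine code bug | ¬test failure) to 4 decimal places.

P(genuine code bug | ¬test failure) ≈ 0.0855

Under noisy-OR, P(test failure | causes) = 1 − (1−0.071)·∏(1−qᵢ) over the active causes.
For the numerator, keep only genuine code bug=true terms: 0.048745 + 0.001758 = 0.050503
The normalizing constant is 0.929×0.85×0.66 + 0.06503×0.85×0.34 + 0.49237×0.15×0.66 + 0.034466×0.15×0.34 = 0.590466
Posterior = 0.050503 / 0.590466 ≈ 0.0855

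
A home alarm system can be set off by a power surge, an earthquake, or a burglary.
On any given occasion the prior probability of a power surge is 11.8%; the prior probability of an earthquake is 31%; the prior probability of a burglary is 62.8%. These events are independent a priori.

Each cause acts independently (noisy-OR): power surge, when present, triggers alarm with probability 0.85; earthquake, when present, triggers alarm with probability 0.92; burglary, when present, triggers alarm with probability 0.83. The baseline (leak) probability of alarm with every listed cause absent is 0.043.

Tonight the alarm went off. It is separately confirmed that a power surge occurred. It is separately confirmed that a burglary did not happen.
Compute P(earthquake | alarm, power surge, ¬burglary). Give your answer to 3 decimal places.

Under noisy-OR, P(alarm | causes) = 1 − (1−0.043)·∏(1−qᵢ) over the active causes.
Numerator (weight on configurations with earthquake): 0.988516·0.31 = 0.306440
Normalizer over all consistent configurations: 0.85645·0.69 + 0.988516·0.31 = 0.897390
P(earthquake | alarm, power surge, ¬burglary) = 0.306440/0.897390 ≈ 0.341

P(earthquake | alarm, power surge, ¬burglary) ≈ 0.341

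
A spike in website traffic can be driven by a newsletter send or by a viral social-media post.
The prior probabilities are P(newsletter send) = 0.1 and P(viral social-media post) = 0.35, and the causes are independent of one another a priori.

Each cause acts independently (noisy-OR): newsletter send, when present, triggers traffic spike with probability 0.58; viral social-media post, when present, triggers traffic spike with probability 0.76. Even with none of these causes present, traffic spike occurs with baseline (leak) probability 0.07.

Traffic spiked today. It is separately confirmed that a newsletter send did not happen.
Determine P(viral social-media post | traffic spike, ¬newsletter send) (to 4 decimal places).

Under noisy-OR, P(traffic spike | causes) = 1 − (1−0.07)·∏(1−qᵢ) over the active causes.
P(traffic spike | ¬newsletter send) = 0.07*0.65 + 0.7768*0.35 = 0.045500 + 0.271880 = 0.317380
Of this, 0.271880 comes from 0.7768*0.35 (the viral social-media post=true cases).
P(viral social-media post | traffic spike, ¬newsletter send) = 0.271880 / 0.317380 ≈ 0.8566

P(viral social-media post | traffic spike, ¬newsletter send) ≈ 0.8566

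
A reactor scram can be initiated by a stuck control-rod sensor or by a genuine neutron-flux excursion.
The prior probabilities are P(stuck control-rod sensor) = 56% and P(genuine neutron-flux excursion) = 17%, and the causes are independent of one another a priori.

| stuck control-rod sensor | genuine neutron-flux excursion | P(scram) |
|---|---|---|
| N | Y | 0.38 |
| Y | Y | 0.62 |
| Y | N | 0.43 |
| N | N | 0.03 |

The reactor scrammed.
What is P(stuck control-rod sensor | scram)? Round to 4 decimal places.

By total probability over the 4 (stuck control-rod sensor, genuine neutron-flux excursion) configurations:
  P(scram) = 0.03*0.44*0.83 + 0.38*0.44*0.17 + 0.43*0.56*0.83 + 0.62*0.56*0.17
        = 0.010956 + 0.028424 + 0.199864 + 0.059024 = 0.298268
The terms with stuck control-rod sensor present sum to 0.258888, so
  P(stuck control-rod sensor | scram) = 0.258888 / 0.298268 ≈ 0.8680

P(stuck control-rod sensor | scram) ≈ 0.8680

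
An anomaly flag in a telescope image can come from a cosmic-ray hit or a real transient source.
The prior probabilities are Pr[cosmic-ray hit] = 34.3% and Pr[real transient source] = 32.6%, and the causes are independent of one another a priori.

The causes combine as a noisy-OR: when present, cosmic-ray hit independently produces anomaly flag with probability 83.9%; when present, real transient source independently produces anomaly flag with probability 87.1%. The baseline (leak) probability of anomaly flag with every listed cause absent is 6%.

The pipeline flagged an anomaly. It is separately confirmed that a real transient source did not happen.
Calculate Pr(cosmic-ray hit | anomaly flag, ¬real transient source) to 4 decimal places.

Pr(cosmic-ray hit | anomaly flag, ¬real transient source) ≈ 0.8807

Under noisy-OR, P(anomaly flag | causes) = 1 − (1−0.06)·∏(1−qᵢ) over the active causes.
P(anomaly flag | ¬real transient source) = 0.06*0.657 + 0.84866*0.343 = 0.039420 + 0.291090 = 0.330510
The cosmic-ray hit-present share is 0.84866*0.343 = 0.291090.
P(cosmic-ray hit | anomaly flag, ¬real transient source) = 0.291090 / 0.330510 ≈ 0.8807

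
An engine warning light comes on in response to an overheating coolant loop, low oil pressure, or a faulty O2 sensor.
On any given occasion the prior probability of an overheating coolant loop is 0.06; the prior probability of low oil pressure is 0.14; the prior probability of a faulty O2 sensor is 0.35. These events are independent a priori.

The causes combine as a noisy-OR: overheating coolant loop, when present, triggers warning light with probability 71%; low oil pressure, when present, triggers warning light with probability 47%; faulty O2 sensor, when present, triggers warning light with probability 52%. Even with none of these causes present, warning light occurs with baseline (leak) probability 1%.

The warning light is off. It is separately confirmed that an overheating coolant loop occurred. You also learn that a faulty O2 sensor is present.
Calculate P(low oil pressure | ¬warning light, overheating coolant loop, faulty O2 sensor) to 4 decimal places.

Under noisy-OR, P(warning light | causes) = 1 − (1−0.01)·∏(1−qᵢ) over the active causes.
Sum P(¬warning light|·) weighted by the priors over both values of low oil pressure:
  P(¬warning light | overheating coolant loop, faulty O2 sensor) = 0.137808*0.86 + 0.073038*0.14
        = 0.118515 + 0.010225 = 0.128740
Keeping only the low oil pressure-present terms gives 0.010225, so
  P(low oil pressure | ¬warning light, overheating coolant loop, faulty O2 sensor) = 0.010225 / 0.128740 ≈ 0.0794

P(low oil pressure | ¬warning light, overheating coolant loop, faulty O2 sensor) ≈ 0.0794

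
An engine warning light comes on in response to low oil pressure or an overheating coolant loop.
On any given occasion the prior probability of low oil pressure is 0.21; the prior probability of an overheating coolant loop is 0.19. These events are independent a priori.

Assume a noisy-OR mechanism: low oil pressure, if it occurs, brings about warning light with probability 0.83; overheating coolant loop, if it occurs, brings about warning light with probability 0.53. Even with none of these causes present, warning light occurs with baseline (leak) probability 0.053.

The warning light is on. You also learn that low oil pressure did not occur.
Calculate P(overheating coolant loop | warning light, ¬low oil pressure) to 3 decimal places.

P(overheating coolant loop | warning light, ¬low oil pressure) ≈ 0.711

Under noisy-OR, P(warning light | causes) = 1 − (1−0.053)·∏(1−qᵢ) over the active causes.
Numerator (weight on configurations with overheating coolant loop): 0.55491×0.19 = 0.105433
The normalizing constant is 0.053×0.81 + 0.55491×0.19 = 0.148363
Posterior = 0.105433 / 0.148363 ≈ 0.711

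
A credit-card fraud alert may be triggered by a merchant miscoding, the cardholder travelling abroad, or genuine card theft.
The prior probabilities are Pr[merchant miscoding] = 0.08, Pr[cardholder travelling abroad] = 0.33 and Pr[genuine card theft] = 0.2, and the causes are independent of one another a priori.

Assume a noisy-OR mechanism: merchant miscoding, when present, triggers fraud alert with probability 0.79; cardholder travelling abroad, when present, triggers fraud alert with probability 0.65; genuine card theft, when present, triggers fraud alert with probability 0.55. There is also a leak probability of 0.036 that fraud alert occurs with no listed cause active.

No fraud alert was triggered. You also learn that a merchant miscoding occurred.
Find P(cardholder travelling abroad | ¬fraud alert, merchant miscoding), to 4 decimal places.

P(cardholder travelling abroad | ¬fraud alert, merchant miscoding) ≈ 0.1470

Under noisy-OR, P(fraud alert | causes) = 1 − (1−0.036)·∏(1−qᵢ) over the active causes.
Sum P(¬fraud alert|·) weighted by the priors over the 4 (cardholder travelling abroad, genuine card theft) configurations:
  P(¬fraud alert | merchant miscoding) = 0.20244×0.67×0.8 + 0.091098×0.67×0.2 + 0.070854×0.33×0.8 + 0.031884×0.33×0.2
        = 0.108508 + 0.012207 + 0.018705 + 0.002104 = 0.141524
Keeping only the cardholder travelling abroad-present terms gives 0.020809, so
  P(cardholder travelling abroad | ¬fraud alert, merchant miscoding) = 0.020809 / 0.141524 ≈ 0.1470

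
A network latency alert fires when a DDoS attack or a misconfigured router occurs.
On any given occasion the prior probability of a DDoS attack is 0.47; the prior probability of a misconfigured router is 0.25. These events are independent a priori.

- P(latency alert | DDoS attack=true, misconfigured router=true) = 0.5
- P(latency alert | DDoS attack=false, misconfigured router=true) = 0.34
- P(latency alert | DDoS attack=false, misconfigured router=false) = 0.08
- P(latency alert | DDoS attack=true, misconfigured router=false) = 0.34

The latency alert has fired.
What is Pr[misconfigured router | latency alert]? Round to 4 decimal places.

For the numerator, keep only misconfigured router=true terms: 0.045050 + 0.058750 = 0.103800
The normalizing constant is 0.08*0.53*0.75 + 0.34*0.53*0.25 + 0.34*0.47*0.75 + 0.5*0.47*0.25 = 0.255450
Posterior = 0.103800 / 0.255450 ≈ 0.4063

Pr[misconfigured router | latency alert] ≈ 0.4063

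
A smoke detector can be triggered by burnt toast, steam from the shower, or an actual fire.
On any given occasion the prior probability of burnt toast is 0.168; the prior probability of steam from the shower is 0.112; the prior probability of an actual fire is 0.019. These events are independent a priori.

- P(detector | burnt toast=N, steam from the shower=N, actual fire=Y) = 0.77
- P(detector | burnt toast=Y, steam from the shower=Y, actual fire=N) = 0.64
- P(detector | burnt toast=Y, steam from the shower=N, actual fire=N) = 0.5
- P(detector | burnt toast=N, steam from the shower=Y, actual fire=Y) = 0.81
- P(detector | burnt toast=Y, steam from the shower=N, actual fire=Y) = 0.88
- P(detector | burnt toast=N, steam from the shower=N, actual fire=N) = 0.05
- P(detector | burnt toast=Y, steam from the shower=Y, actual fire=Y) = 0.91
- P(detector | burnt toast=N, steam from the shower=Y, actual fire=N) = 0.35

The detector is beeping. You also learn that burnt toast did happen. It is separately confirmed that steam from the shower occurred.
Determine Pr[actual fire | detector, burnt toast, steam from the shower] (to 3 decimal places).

For the numerator, keep only actual fire=true terms: 0.91*0.019 = 0.017290
Denominator P(detector | burnt toast, steam from the shower): 0.64*0.981 + 0.91*0.019 = 0.645130
Posterior = 0.017290 / 0.645130 ≈ 0.027

Pr[actual fire | detector, burnt toast, steam from the shower] ≈ 0.027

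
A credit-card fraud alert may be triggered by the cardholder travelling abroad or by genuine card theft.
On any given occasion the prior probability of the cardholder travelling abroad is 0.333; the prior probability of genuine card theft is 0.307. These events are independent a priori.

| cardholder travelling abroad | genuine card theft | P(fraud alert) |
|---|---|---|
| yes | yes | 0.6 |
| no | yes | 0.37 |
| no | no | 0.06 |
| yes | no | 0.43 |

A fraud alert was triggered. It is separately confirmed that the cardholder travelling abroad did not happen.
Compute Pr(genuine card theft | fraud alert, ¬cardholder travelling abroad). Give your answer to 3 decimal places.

Weight on genuine card theft=true, given the evidence: 0.37×0.307 = 0.113590
Denominator P(fraud alert | ¬cardholder travelling abroad): 0.06×0.693 + 0.37×0.307 = 0.155170
P(genuine card theft | fraud alert, ¬cardholder travelling abroad) = 0.113590/0.155170 ≈ 0.732

Pr(genuine card theft | fraud alert, ¬cardholder travelling abroad) ≈ 0.732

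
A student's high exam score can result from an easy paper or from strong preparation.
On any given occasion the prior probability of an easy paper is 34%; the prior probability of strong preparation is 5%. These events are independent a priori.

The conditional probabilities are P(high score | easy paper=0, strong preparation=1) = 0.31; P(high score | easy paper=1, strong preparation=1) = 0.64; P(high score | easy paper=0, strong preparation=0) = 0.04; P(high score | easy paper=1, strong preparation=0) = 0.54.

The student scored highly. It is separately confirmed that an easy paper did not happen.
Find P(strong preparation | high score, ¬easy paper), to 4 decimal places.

P(strong preparation | high score, ¬easy paper) ≈ 0.2897

P(high score | ¬easy paper) = 0.04·0.95 + 0.31·0.05 = 0.038000 + 0.015500 = 0.053500
Restricting to configurations with strong preparation present: 0.31·0.05 = 0.015500.
So P(strong preparation | high score, ¬easy paper) = 0.015500/0.053500 ≈ 0.2897.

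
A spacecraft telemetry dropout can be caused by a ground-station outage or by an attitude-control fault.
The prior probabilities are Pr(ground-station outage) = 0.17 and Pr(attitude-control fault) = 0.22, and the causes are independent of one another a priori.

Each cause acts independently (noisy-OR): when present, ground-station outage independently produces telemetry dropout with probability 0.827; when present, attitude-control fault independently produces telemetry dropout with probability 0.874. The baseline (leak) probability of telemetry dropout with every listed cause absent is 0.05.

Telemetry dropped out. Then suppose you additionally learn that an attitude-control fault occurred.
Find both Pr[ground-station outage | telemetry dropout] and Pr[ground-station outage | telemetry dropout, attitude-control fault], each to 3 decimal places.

Under noisy-OR, P(telemetry dropout | causes) = 1 − (1−0.05)·∏(1−qᵢ) over the active causes.
Weight on ground-station outage=true, given the evidence: 0.110807 + 0.036626 = 0.147433
The normalizing constant is 0.05·0.83·0.78 + 0.8803·0.83·0.22 + 0.83565·0.17·0.78 + 0.979292·0.17·0.22 = 0.340546
P(ground-station outage | telemetry dropout) = 0.147433/0.340546 ≈ 0.433

Now also conditioning on attitude-control fault=true:
P(telemetry dropout | attitude-control fault) = 0.8803×0.83 + 0.979292×0.17 = 0.730649 + 0.166480 = 0.897129
The ground-station outage-present share is 0.979292×0.17 = 0.166480.
So P(ground-station outage | telemetry dropout, attitude-control fault) = 0.166480/0.897129 ≈ 0.186.
— attitude-control fault explains away the evidence for ground-station outage.

Pr[ground-station outage | telemetry dropout] ≈ 0.433; Pr[ground-station outage | telemetry dropout, attitude-control fault] ≈ 0.186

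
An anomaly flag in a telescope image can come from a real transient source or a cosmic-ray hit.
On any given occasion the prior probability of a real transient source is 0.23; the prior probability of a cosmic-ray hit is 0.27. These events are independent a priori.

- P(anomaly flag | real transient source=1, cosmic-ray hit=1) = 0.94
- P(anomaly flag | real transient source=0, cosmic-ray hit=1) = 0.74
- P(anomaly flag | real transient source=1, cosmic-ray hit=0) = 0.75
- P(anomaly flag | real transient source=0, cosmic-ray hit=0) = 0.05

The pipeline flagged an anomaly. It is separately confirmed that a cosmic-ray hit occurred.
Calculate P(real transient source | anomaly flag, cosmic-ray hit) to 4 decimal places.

P(real transient source | anomaly flag, cosmic-ray hit) ≈ 0.2751

Numerator (weight on configurations with real transient source): 0.94·0.23 = 0.216200
The normalizing constant is 0.74·0.77 + 0.94·0.23 = 0.786000
P(real transient source | anomaly flag, cosmic-ray hit) = 0.216200/0.786000 ≈ 0.2751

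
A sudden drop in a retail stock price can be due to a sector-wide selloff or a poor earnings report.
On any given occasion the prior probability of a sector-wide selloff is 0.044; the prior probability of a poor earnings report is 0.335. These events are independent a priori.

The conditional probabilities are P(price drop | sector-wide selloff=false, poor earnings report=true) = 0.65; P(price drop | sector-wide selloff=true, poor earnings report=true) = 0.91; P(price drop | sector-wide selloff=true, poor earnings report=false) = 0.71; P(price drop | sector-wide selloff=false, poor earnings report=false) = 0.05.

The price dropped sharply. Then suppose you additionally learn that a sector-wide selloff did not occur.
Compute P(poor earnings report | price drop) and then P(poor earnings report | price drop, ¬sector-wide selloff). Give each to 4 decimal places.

Numerator (weight on configurations with poor earnings report): 0.208169 + 0.013413 = 0.221582
Denominator P(price drop): 0.05×0.956×0.665 + 0.65×0.956×0.335 + 0.71×0.044×0.665 + 0.91×0.044×0.335 = 0.274144
P(poor earnings report | price drop) = 0.221582/0.274144 ≈ 0.8083

With the extra evidence:
Sum P(price drop|·) weighted by the priors over both values of poor earnings report:
  P(price drop | ¬sector-wide selloff) = 0.05*0.665 + 0.65*0.335
        = 0.033250 + 0.217750 = 0.251000
Keeping only the poor earnings report-present terms gives 0.217750, so
  P(poor earnings report | price drop, ¬sector-wide selloff) = 0.217750 / 0.251000 ≈ 0.8675

P(poor earnings report | price drop) ≈ 0.8083; P(poor earnings report | price drop, ¬sector-wide selloff) ≈ 0.8675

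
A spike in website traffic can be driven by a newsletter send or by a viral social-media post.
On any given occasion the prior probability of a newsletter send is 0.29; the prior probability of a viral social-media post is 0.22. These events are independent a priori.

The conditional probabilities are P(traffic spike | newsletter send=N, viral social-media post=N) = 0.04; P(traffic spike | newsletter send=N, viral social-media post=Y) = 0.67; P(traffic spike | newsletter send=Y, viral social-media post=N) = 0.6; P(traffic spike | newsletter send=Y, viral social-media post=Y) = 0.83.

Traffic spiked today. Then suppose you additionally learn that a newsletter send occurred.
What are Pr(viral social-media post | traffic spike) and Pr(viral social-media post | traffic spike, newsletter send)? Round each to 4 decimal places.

By total probability over the 4 (newsletter send, viral social-media post) configurations:
  P(traffic spike) = 0.04*0.71*0.78 + 0.67*0.71*0.22 + 0.6*0.29*0.78 + 0.83*0.29*0.22
        = 0.022152 + 0.104654 + 0.135720 + 0.052954 = 0.315480
Keeping only the viral social-media post-present terms gives 0.157608, so
  P(viral social-media post | traffic spike) = 0.157608 / 0.315480 ≈ 0.4996

With the extra evidence:
P(traffic spike | newsletter send) = 0.6·0.78 + 0.83·0.22 = 0.468000 + 0.182600 = 0.650600
Restricting to configurations with viral social-media post present: 0.83·0.22 = 0.182600.
So P(viral social-media post | traffic spike, newsletter send) = 0.182600/0.650600 ≈ 0.2807.
— newsletter send explains away the evidence for viral social-media post.

Pr(viral social-media post | traffic spike) ≈ 0.4996; Pr(viral social-media post | traffic spike, newsletter send) ≈ 0.2807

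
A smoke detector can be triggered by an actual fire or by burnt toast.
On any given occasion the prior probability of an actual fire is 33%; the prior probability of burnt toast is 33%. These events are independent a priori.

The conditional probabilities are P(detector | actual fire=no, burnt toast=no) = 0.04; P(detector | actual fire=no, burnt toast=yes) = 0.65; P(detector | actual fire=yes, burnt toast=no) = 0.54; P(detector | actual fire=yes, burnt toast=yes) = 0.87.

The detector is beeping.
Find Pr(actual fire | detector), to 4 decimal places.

Pr(actual fire | detector) ≈ 0.5698

By total probability over the 4 (actual fire, burnt toast) configurations:
  P(detector) = 0.04*0.67*0.67 + 0.65*0.67*0.33 + 0.54*0.33*0.67 + 0.87*0.33*0.33
        = 0.017956 + 0.143715 + 0.119394 + 0.094743 = 0.375808
Configurations with actual fire contribute 0.214137, so
  P(actual fire | detector) = 0.214137 / 0.375808 ≈ 0.5698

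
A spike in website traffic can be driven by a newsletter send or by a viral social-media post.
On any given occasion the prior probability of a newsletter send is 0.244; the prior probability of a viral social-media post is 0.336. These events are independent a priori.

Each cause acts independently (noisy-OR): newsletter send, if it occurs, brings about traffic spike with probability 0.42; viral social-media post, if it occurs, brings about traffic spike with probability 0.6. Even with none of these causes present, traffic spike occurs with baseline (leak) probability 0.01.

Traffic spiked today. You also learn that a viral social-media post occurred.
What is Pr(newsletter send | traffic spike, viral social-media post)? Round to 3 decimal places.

Under noisy-OR, P(traffic spike | causes) = 1 − (1−0.01)·∏(1−qᵢ) over the active causes.
Enumerate both values of newsletter send and weight by the priors:
  P(traffic spike | viral social-media post) = 0.604×0.756 + 0.77032×0.244
        = 0.456624 + 0.187958 = 0.644582
The terms with newsletter send present sum to 0.187958, so
  P(newsletter send | traffic spike, viral social-media post) = 0.187958 / 0.644582 ≈ 0.292

Pr(newsletter send | traffic spike, viral social-media post) ≈ 0.292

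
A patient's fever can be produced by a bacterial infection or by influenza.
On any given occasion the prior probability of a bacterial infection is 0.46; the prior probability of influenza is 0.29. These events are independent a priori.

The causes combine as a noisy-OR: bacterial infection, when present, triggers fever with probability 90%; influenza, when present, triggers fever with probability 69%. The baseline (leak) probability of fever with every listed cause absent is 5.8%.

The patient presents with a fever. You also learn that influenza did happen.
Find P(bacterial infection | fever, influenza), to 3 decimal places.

Under noisy-OR, P(fever | causes) = 1 − (1−0.058)·∏(1−qᵢ) over the active causes.
By total probability over both values of bacterial infection:
  P(fever | influenza) = 0.70798·0.54 + 0.970798·0.46
        = 0.382309 + 0.446567 = 0.828876
The terms with bacterial infection present sum to 0.446567, so
  P(bacterial infection | fever, influenza) = 0.446567 / 0.828876 ≈ 0.539

P(bacterial infection | fever, influenza) ≈ 0.539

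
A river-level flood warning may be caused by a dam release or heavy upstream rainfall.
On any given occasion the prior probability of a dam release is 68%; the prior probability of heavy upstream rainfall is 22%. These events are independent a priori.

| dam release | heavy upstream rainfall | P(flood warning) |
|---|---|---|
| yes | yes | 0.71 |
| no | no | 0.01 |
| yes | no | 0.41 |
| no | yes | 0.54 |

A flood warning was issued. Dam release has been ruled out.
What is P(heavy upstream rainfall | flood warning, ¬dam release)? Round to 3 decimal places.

Weight on heavy upstream rainfall=true, given the evidence: 0.54·0.22 = 0.118800
Normalizer over all consistent configurations: 0.01·0.78 + 0.54·0.22 = 0.126600
P(heavy upstream rainfall | flood warning, ¬dam release) = 0.118800/0.126600 ≈ 0.938

P(heavy upstream rainfall | flood warning, ¬dam release) ≈ 0.938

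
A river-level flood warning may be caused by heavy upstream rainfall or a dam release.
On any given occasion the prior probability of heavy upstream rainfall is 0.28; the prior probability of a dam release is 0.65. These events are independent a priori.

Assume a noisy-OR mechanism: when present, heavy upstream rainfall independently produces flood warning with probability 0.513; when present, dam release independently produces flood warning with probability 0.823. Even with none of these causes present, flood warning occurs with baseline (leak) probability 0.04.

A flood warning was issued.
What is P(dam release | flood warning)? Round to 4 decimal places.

Under noisy-OR, P(flood warning | causes) = 1 − (1−0.04)·∏(1−qᵢ) over the active causes.
P(flood warning) = 0.04×0.72×0.35 + 0.83008×0.72×0.65 + 0.53248×0.28×0.35 + 0.917249×0.28×0.65 = 0.010080 + 0.388477 + 0.052183 + 0.166939 = 0.617679
Restricting to configurations with dam release present: 0.388477 + 0.166939 = 0.555416.
Hence the posterior is 0.555416/0.617679 ≈ 0.8992.

P(dam release | flood warning) ≈ 0.8992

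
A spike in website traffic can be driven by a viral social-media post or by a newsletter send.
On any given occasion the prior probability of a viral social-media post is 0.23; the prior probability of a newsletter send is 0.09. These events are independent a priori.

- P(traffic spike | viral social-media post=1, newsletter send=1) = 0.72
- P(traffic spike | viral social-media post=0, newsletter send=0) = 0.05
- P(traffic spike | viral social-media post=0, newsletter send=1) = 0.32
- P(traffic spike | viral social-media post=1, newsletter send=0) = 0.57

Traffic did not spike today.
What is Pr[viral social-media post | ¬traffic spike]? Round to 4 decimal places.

Pr[viral social-media post | ¬traffic spike] ≈ 0.1185

Enumerate the 4 (viral social-media post, newsletter send) configurations and weight by the priors:
  P(¬traffic spike) = 0.95*0.77*0.91 + 0.68*0.77*0.09 + 0.43*0.23*0.91 + 0.28*0.23*0.09
        = 0.665665 + 0.047124 + 0.089999 + 0.005796 = 0.808584
The terms with viral social-media post present sum to 0.095795, so
  P(viral social-media post | ¬traffic spike) = 0.095795 / 0.808584 ≈ 0.1185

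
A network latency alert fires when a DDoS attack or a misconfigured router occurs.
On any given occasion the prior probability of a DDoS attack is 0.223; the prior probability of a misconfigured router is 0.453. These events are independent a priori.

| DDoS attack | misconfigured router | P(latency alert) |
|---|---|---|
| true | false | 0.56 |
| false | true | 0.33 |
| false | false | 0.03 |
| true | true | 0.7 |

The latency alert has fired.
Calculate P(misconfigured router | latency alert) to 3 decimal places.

P(misconfigured router | latency alert) ≈ 0.697

P(latency alert) = 0.03*0.777*0.547 + 0.33*0.777*0.453 + 0.56*0.223*0.547 + 0.7*0.223*0.453 = 0.012751 + 0.116154 + 0.068309 + 0.070713 = 0.267927
Of this, 0.186867 comes from 0.116154 + 0.070713 (the misconfigured router=true cases).
So P(misconfigured router | latency alert) = 0.186867/0.267927 ≈ 0.697.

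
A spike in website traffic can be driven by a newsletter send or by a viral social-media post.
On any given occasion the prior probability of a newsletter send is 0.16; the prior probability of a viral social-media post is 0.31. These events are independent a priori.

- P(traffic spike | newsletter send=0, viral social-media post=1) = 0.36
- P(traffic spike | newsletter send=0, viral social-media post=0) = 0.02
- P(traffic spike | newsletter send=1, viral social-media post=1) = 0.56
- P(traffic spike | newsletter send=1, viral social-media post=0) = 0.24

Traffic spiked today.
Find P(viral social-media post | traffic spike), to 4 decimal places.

Enumerate the 4 (newsletter send, viral social-media post) configurations and weight by the priors:
  P(traffic spike) = 0.02·0.84·0.69 + 0.36·0.84·0.31 + 0.24·0.16·0.69 + 0.56·0.16·0.31
        = 0.011592 + 0.093744 + 0.026496 + 0.027776 = 0.159608
Configurations with viral social-media post contribute 0.121520, so
  P(viral social-media post | traffic spike) = 0.121520 / 0.159608 ≈ 0.7614

P(viral social-media post | traffic spike) ≈ 0.7614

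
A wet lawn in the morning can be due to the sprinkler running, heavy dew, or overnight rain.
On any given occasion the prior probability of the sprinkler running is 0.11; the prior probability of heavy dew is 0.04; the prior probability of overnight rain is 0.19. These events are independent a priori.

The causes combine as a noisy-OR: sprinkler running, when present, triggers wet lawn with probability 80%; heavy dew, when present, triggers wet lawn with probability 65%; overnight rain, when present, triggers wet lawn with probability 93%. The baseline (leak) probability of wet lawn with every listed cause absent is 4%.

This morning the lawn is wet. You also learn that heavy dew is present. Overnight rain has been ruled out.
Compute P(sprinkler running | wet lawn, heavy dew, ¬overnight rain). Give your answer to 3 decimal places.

P(sprinkler running | wet lawn, heavy dew, ¬overnight rain) ≈ 0.148

Under noisy-OR, P(wet lawn | causes) = 1 − (1−0.04)·∏(1−qᵢ) over the active causes.
Weight on sprinkler running=true, given the evidence: 0.9328·0.11 = 0.102608
Normalizer over all consistent configurations: 0.664·0.89 + 0.9328·0.11 = 0.693568
P(sprinkler running | wet lawn, heavy dew, ¬overnight rain) = 0.102608/0.693568 ≈ 0.148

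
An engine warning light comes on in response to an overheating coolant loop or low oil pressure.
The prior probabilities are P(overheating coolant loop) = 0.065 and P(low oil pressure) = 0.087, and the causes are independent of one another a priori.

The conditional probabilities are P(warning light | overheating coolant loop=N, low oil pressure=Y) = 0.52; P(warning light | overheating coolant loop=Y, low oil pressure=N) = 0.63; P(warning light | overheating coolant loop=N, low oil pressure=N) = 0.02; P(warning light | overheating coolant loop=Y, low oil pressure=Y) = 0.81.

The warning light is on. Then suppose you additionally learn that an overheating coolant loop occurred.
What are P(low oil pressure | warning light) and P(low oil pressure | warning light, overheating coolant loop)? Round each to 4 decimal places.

Numerator (weight on configurations with low oil pressure): 0.042299 + 0.004581 = 0.046880
The normalizing constant is 0.02×0.935×0.913 + 0.52×0.935×0.087 + 0.63×0.065×0.913 + 0.81×0.065×0.087 = 0.101340
Posterior = 0.046880 / 0.101340 ≈ 0.4626

With the extra evidence:
P(warning light | overheating coolant loop) = 0.63·0.913 + 0.81·0.087 = 0.575190 + 0.070470 = 0.645660
Of this, 0.070470 comes from 0.81·0.087 (the low oil pressure=true cases).
Hence the posterior is 0.070470/0.645660 ≈ 0.1091.

P(low oil pressure | warning light) ≈ 0.4626; P(low oil pressure | warning light, overheating coolant loop) ≈ 0.1091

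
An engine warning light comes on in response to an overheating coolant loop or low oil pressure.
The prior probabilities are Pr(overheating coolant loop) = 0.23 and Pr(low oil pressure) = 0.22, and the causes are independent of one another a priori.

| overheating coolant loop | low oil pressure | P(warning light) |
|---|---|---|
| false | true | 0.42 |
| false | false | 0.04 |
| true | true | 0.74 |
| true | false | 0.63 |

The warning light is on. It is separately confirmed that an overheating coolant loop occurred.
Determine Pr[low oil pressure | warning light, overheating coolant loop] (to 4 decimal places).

Pr[low oil pressure | warning light, overheating coolant loop] ≈ 0.2489

By total probability over both values of low oil pressure:
  P(warning light | overheating coolant loop) = 0.63*0.78 + 0.74*0.22
        = 0.491400 + 0.162800 = 0.654200
Keeping only the low oil pressure-present terms gives 0.162800, so
  P(low oil pressure | warning light, overheating coolant loop) = 0.162800 / 0.654200 ≈ 0.2489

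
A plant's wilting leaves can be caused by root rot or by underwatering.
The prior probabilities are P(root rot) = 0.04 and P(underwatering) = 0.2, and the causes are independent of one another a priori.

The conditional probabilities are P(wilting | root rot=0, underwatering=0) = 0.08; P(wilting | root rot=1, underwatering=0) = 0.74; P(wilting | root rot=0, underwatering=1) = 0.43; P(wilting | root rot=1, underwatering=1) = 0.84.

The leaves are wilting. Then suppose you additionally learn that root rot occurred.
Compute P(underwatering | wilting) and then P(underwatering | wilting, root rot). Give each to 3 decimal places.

By total probability over the 4 (root rot, underwatering) configurations:
  P(wilting) = 0.08*0.96*0.8 + 0.43*0.96*0.2 + 0.74*0.04*0.8 + 0.84*0.04*0.2
        = 0.061440 + 0.082560 + 0.023680 + 0.006720 = 0.174400
Keeping only the underwatering-present terms gives 0.089280, so
  P(underwatering | wilting) = 0.089280 / 0.174400 ≈ 0.512

Now also conditioning on root rot=true:
Enumerate both values of underwatering and weight by the priors:
  P(wilting | root rot) = 0.74·0.8 + 0.84·0.2
        = 0.592000 + 0.168000 = 0.760000
The terms with underwatering present sum to 0.168000, so
  P(underwatering | wilting, root rot) = 0.168000 / 0.760000 ≈ 0.221
This is intercausal reasoning (explaining away): once root rot accounts for the wilting, underwatering becomes less likely.

P(underwatering | wilting) ≈ 0.512; P(underwatering | wilting, root rot) ≈ 0.221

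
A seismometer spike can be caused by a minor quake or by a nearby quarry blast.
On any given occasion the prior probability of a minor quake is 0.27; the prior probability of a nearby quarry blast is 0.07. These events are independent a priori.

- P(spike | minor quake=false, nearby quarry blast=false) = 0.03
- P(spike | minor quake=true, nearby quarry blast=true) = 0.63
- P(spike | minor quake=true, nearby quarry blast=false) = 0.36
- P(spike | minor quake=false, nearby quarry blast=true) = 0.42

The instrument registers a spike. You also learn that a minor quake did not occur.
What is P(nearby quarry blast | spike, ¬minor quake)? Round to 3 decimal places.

Enumerate both values of nearby quarry blast and weight by the priors:
  P(spike | ¬minor quake) = 0.03*0.93 + 0.42*0.07
        = 0.027900 + 0.029400 = 0.057300
Keeping only the nearby quarry blast-present terms gives 0.029400, so
  P(nearby quarry blast | spike, ¬minor quake) = 0.029400 / 0.057300 ≈ 0.513

P(nearby quarry blast | spike, ¬minor quake) ≈ 0.513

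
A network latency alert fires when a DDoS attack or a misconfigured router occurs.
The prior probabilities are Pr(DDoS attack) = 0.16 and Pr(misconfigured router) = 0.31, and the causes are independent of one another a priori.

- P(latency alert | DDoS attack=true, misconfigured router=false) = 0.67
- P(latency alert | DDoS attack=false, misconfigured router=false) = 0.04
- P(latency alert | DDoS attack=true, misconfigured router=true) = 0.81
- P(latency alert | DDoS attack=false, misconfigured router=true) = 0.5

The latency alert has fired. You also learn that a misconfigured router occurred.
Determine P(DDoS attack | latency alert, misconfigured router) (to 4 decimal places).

P(DDoS attack | latency alert, misconfigured router) ≈ 0.2358

Sum P(latency alert|·) weighted by the priors over both values of DDoS attack:
  P(latency alert | misconfigured router) = 0.5·0.84 + 0.81·0.16
        = 0.420000 + 0.129600 = 0.549600
The terms with DDoS attack present sum to 0.129600, so
  P(DDoS attack | latency alert, misconfigured router) = 0.129600 / 0.549600 ≈ 0.2358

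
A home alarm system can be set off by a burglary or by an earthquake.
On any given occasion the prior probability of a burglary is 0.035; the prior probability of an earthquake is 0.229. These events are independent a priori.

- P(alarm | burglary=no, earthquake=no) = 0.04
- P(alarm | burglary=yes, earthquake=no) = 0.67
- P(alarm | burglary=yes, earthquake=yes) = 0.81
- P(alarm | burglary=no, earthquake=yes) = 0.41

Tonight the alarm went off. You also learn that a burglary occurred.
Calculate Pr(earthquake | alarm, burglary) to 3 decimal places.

Enumerate both values of earthquake and weight by the priors:
  P(alarm | burglary) = 0.67·0.771 + 0.81·0.229
        = 0.516570 + 0.185490 = 0.702060
The terms with earthquake present sum to 0.185490, so
  P(earthquake | alarm, burglary) = 0.185490 / 0.702060 ≈ 0.264

Pr(earthquake | alarm, burglary) ≈ 0.264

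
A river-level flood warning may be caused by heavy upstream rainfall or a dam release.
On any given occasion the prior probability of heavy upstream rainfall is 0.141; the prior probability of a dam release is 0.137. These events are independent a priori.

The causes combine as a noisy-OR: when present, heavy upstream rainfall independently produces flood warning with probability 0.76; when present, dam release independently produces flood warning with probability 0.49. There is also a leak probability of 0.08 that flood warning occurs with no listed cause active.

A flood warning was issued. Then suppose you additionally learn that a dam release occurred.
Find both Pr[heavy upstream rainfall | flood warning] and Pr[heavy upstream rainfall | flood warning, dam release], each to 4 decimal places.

Under noisy-OR, P(flood warning | causes) = 1 − (1−0.08)·∏(1−qᵢ) over the active causes.
Weight on heavy upstream rainfall=true, given the evidence: 0.094815 + 0.017142 = 0.111957
Denominator P(flood warning): 0.08×0.859×0.863 + 0.5308×0.859×0.137 + 0.7792×0.141×0.863 + 0.887392×0.141×0.137 = 0.233728
P(heavy upstream rainfall | flood warning) = 0.111957/0.233728 ≈ 0.4790

Now condition on the additional information:
Weight on heavy upstream rainfall=true, given the evidence: 0.887392*0.141 = 0.125122
The normalizing constant is 0.5308*0.859 + 0.887392*0.141 = 0.581079
P(heavy upstream rainfall | flood warning, dam release) = 0.125122/0.581079 ≈ 0.2153

Pr[heavy upstream rainfall | flood warning] ≈ 0.4790; Pr[heavy upstream rainfall | flood warning, dam release] ≈ 0.2153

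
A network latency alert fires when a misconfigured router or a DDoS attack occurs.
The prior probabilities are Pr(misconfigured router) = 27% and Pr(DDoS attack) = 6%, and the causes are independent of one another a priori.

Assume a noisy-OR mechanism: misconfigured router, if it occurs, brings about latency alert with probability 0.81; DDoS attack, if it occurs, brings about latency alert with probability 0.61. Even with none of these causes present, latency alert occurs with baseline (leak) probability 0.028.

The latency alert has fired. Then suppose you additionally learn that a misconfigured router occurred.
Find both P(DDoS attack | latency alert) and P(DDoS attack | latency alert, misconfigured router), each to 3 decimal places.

P(DDoS attack | latency alert) ≈ 0.157; P(DDoS attack | latency alert, misconfigured router) ≈ 0.068

Under noisy-OR, P(latency alert | causes) = 1 − (1−0.028)·∏(1−qᵢ) over the active causes.
By total probability over the 4 (misconfigured router, DDoS attack) configurations:
  P(latency alert) = 0.028*0.73*0.94 + 0.62092*0.73*0.06 + 0.81532*0.27*0.94 + 0.927975*0.27*0.06
        = 0.019214 + 0.027196 + 0.206928 + 0.015033 = 0.268371
Configurations with DDoS attack contribute 0.042229, so
  P(DDoS attack | latency alert) = 0.042229 / 0.268371 ≈ 0.157

With the extra evidence:
Numerator (weight on configurations with DDoS attack): 0.927975×0.06 = 0.055678
Normalizer over all consistent configurations: 0.81532×0.94 + 0.927975×0.06 = 0.822079
Posterior = 0.055678 / 0.822079 ≈ 0.068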